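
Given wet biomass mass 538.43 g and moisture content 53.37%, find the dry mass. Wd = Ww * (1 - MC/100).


Wd = Ww * (1 - MC/100)
= 538.43 * (1 - 53.37/100)
= 251.0699 g

251.0699 g


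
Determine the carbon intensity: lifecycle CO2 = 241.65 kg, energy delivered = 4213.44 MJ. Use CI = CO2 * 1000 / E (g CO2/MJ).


CI = CO2 * 1000 / E
= 241.65 * 1000 / 4213.44
= 57.3522 g CO2/MJ

57.3522 g CO2/MJ


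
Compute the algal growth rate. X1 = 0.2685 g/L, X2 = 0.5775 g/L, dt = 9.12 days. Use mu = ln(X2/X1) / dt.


mu = ln(X2/X1) / dt
= ln(0.5775/0.2685) / 9.12
= 0.0840 per day

0.0840 per day


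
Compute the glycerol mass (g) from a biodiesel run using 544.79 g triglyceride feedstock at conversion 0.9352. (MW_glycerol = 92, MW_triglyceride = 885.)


glycerol = oil * conv * (92/885)
= 544.79 * 0.9352 * 92 / 885
= 52.9637 g

52.9637 g


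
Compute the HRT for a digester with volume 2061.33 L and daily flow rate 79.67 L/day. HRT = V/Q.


HRT = V / Q
= 2061.33 / 79.67
= 25.8734 days

25.8734 days


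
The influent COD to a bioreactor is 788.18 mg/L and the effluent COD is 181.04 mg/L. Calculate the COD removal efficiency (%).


eta = (COD_in - COD_out) / COD_in * 100
= (788.18 - 181.04) / 788.18 * 100
= 77.0306%

77.0306%


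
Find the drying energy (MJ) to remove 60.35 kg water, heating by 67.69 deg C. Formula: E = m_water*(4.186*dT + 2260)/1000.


E = m_water * (4.186 * dT + 2260) / 1000
= 60.35 * (4.186 * 67.69 + 2260) / 1000
= 153.4912 MJ

153.4912 MJ


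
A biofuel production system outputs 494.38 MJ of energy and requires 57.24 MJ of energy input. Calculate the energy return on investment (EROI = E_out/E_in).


EROI = E_out / E_in
= 494.38 / 57.24
= 8.6370

8.6370


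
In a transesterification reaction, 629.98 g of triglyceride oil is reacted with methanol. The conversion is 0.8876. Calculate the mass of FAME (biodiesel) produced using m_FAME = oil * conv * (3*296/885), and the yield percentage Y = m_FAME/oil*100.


m_FAME = oil * conv * (3 * 296 / 885) = oil * conv * (888/885)
= 629.98 * 0.8876 * 888 / 885
= 561.0657 g
Y = m_FAME / oil * 100 = conv * (888/885) * 100
= 0.8876 * 888 / 885 * 100
= 89.06%

561.0657 g FAME; Y = 89.06%


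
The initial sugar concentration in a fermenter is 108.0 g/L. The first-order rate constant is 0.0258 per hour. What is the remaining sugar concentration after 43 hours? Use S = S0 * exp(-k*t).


S = S0 * exp(-k * t)
S = 108.0 * exp(-0.0258 * 43)
S = 35.6137 g/L

35.6137 g/L


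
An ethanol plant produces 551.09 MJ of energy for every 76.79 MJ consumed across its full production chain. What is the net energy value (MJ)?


NEV = E_out - E_in
= 551.09 - 76.79
= 474.3000 MJ

474.3000 MJ


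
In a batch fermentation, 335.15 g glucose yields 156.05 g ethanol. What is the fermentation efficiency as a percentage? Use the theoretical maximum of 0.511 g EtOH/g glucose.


Fermentation efficiency = (actual / (0.511 * glucose)) * 100
= (156.05 / (0.511 * 335.15)) * 100
= 91.1179%

91.1179%


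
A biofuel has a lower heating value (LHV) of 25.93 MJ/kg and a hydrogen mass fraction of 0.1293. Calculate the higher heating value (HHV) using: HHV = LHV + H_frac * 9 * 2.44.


HHV = LHV + H_frac * 9 * 2.44
= 25.93 + 0.1293 * 9 * 2.44
= 28.7694 MJ/kg

28.7694 MJ/kg


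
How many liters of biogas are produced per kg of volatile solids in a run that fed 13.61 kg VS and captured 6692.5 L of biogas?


Y = V / VS
= 6692.5 / 13.61
= 491.7340 L/kg VS

491.7340 L/kg VS


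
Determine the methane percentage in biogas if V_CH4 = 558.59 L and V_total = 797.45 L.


CH4% = V_CH4 / V_total * 100
= 558.59 / 797.45 * 100
= 70.0470%

70.0470%


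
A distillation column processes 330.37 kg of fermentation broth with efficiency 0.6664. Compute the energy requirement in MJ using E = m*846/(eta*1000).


E = m * 846 / (eta * 1000)
= 330.37 * 846 / (0.6664 * 1000)
= 419.4073 MJ

419.4073 MJ


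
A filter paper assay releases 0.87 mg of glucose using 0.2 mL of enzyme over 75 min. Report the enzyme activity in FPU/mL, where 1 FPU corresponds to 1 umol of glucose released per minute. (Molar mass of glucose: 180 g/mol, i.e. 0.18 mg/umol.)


Activity = glucose_mg / (0.18 mg/umol * V_mL * t_min)
= 0.87 / (0.18 * 0.2 * 75)
= 0.3222 FPU/mL

0.3222 FPU/mL


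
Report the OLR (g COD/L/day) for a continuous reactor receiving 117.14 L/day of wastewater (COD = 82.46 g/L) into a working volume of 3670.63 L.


OLR = Q * S / V
= 117.14 * 82.46 / 3670.63
= 2.6315 g/L/day

2.6315 g/L/day


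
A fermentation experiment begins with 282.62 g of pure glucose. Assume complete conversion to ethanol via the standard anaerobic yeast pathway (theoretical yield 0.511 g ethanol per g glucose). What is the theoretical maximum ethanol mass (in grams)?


Theoretical ethanol yield: m_EtOH = 0.511 * m_glucose
m_EtOH = 0.511 * 282.62 = 144.4188 g

144.4188 g


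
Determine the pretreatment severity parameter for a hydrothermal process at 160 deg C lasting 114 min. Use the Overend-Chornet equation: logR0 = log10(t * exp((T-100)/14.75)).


logR0 = log10(t * exp((T - 100) / 14.75))
= log10(114 * exp((160 - 100) / 14.75))
= 3.8235

3.8235


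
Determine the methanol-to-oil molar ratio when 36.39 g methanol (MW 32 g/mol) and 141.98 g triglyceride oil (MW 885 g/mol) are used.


Molar ratio = n_MeOH / n_oil = (MeOH/32) / (oil/885) = (MeOH * 885) / (32 * oil)
= (36.39 * 885) / (32 * 141.98)
= 7.0884

7.0884


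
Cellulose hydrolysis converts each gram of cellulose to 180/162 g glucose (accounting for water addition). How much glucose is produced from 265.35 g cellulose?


glucose = cellulose * 180/162
= 265.35 * 180/162
= 294.8333 g

294.8333 g


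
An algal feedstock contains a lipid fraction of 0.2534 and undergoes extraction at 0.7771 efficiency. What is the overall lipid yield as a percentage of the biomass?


Y = lipid_content * extraction_eff * 100
= 0.2534 * 0.7771 * 100
= 19.6917%

19.6917%


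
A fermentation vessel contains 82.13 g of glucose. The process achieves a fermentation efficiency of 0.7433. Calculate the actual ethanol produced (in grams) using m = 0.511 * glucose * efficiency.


Actual ethanol: m = 0.511 * 82.13 * 0.7433
m = 31.1951 g

31.1951 g


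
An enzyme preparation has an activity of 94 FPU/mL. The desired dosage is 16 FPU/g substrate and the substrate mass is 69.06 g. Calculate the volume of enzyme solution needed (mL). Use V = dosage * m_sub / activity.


V = dosage * m_sub / activity
V = 16 * 69.06 / 94
V = 11.7549 mL

11.7549 mL


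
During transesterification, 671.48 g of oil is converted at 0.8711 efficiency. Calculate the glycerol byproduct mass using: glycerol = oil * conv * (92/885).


glycerol = oil * conv * (92/885)
= 671.48 * 0.8711 * 92 / 885
= 60.8059 g

60.8059 g


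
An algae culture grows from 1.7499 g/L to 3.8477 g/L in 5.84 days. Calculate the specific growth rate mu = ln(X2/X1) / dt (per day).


mu = ln(X2/X1) / dt
= ln(3.8477/1.7499) / 5.84
= 0.1349 per day

0.1349 per day


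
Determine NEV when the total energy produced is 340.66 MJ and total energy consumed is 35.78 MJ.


NEV = E_out - E_in
= 340.66 - 35.78
= 304.8800 MJ

304.8800 MJ


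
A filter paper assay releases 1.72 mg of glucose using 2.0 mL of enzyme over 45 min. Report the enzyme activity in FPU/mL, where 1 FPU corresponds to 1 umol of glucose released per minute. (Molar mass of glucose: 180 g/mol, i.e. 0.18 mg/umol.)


Activity = glucose_mg / (0.18 mg/umol * V_mL * t_min)
= 1.72 / (0.18 * 2.0 * 45)
= 0.1062 FPU/mL

0.1062 FPU/mL


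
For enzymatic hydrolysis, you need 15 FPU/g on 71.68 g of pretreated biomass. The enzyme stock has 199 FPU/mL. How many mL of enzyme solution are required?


V = dosage * m_sub / activity
V = 15 * 71.68 / 199
V = 5.4030 mL

5.4030 mL


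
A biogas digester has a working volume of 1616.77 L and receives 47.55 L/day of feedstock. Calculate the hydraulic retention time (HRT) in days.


HRT = V / Q
= 1616.77 / 47.55
= 34.0015 days

34.0015 days


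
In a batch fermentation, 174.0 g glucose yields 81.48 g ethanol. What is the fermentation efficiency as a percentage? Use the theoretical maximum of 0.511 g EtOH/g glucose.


Fermentation efficiency = (actual / (0.511 * glucose)) * 100
= (81.48 / (0.511 * 174.0)) * 100
= 91.6391%

91.6391%


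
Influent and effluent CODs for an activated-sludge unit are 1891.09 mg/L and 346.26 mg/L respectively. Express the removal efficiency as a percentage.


eta = (COD_in - COD_out) / COD_in * 100
= (1891.09 - 346.26) / 1891.09 * 100
= 81.6899%

81.6899%


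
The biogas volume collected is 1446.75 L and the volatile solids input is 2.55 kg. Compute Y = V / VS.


Y = V / VS
= 1446.75 / 2.55
= 567.3529 L/kg VS

567.3529 L/kg VS


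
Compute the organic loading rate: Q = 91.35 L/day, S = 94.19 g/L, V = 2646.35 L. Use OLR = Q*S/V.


OLR = Q * S / V
= 91.35 * 94.19 / 2646.35
= 3.2514 g/L/day

3.2514 g/L/day


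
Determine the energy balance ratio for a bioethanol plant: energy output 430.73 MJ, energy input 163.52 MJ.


EROI = E_out / E_in
= 430.73 / 163.52
= 2.6341

2.6341


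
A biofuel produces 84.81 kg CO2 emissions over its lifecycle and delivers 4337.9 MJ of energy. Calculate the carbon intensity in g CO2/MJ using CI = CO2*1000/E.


CI = CO2 * 1000 / E
= 84.81 * 1000 / 4337.9
= 19.5509 g CO2/MJ

19.5509 g CO2/MJ


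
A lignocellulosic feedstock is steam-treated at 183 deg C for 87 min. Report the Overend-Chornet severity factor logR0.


logR0 = log10(t * exp((T - 100) / 14.75))
= log10(87 * exp((183 - 100) / 14.75))
= 4.3833

4.3833


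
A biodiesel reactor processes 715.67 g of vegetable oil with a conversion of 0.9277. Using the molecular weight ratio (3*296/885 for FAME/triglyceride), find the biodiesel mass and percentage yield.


m_FAME = oil * conv * (3 * 296 / 885) = oil * conv * (888/885)
= 715.67 * 0.9277 * 888 / 885
= 666.1777 g
Y = m_FAME / oil * 100 = conv * (888/885) * 100
= 0.9277 * 888 / 885 * 100
= 93.08%

666.1777 g FAME; Y = 93.08%


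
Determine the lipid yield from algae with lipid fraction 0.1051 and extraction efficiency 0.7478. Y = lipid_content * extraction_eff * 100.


Y = lipid_content * extraction_eff * 100
= 0.1051 * 0.7478 * 100
= 7.8594%

7.8594%


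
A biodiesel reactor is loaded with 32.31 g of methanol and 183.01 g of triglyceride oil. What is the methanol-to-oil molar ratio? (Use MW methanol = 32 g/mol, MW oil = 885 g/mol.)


Molar ratio = n_MeOH / n_oil = (MeOH/32) / (oil/885) = (MeOH * 885) / (32 * oil)
= (32.31 * 885) / (32 * 183.01)
= 4.8826

4.8826


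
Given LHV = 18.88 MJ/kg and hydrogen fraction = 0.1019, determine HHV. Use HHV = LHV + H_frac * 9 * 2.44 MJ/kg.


HHV = LHV + H_frac * 9 * 2.44
= 18.88 + 0.1019 * 9 * 2.44
= 21.1177 MJ/kg

21.1177 MJ/kg


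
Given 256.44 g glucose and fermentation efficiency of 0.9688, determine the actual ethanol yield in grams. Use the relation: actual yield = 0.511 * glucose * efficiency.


Actual ethanol: m = 0.511 * 256.44 * 0.9688
m = 126.9524 g

126.9524 g


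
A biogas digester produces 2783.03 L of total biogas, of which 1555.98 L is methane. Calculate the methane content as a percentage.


CH4% = V_CH4 / V_total * 100
= 1555.98 / 2783.03 * 100
= 55.9096%

55.9096%


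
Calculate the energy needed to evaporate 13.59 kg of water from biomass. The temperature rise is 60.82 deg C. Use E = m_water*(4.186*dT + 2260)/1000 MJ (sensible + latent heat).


E = m_water * (4.186 * dT + 2260) / 1000
= 13.59 * (4.186 * 60.82 + 2260) / 1000
= 34.1733 MJ

34.1733 MJ


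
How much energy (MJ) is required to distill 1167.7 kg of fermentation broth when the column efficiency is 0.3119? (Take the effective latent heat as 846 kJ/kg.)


E = m * 846 / (eta * 1000)
= 1167.7 * 846 / (0.3119 * 1000)
= 3167.2786 MJ

3167.2786 MJ


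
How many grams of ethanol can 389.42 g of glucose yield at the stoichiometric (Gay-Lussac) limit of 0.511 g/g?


Theoretical ethanol yield: m_EtOH = 0.511 * m_glucose
m_EtOH = 0.511 * 389.42 = 198.9936 g

198.9936 g


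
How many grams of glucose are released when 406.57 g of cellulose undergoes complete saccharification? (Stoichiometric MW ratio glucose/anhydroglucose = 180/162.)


glucose = cellulose * 180/162
= 406.57 * 180/162
= 451.7444 g

451.7444 g


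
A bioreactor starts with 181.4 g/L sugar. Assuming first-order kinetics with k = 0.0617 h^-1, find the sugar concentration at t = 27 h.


S = S0 * exp(-k * t)
S = 181.4 * exp(-0.0617 * 27)
S = 34.2883 g/L

34.2883 g/L


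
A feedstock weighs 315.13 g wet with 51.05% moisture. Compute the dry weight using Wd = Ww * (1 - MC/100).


Wd = Ww * (1 - MC/100)
= 315.13 * (1 - 51.05/100)
= 154.2561 g

154.2561 g


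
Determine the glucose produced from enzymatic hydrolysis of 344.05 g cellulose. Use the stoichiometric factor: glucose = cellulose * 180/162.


glucose = cellulose * 180/162
= 344.05 * 180/162
= 382.2778 g

382.2778 g


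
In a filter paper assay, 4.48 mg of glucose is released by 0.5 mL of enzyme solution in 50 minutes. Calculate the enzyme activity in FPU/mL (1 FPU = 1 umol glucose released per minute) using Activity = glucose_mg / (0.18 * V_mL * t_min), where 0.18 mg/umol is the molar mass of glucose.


Activity = glucose_mg / (0.18 mg/umol * V_mL * t_min)
= 4.48 / (0.18 * 0.5 * 50)
= 0.9956 FPU/mL

0.9956 FPU/mL


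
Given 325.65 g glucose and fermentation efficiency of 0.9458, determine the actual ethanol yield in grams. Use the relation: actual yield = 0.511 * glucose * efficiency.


Actual ethanol: m = 0.511 * 325.65 * 0.9458
m = 157.3879 g

157.3879 g


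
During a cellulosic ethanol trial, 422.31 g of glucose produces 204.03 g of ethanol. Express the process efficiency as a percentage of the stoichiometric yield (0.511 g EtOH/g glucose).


Fermentation efficiency = (actual / (0.511 * glucose)) * 100
= (204.03 / (0.511 * 422.31)) * 100
= 94.5457%

94.5457%


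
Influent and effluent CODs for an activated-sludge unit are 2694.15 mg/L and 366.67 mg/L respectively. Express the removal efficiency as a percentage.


eta = (COD_in - COD_out) / COD_in * 100
= (2694.15 - 366.67) / 2694.15 * 100
= 86.3901%

86.3901%


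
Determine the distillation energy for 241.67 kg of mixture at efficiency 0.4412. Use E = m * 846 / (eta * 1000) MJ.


E = m * 846 / (eta * 1000)
= 241.67 * 846 / (0.4412 * 1000)
= 463.4017 MJ

463.4017 MJ


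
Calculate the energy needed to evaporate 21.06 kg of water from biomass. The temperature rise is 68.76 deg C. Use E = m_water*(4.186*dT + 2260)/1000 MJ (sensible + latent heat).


E = m_water * (4.186 * dT + 2260) / 1000
= 21.06 * (4.186 * 68.76 + 2260) / 1000
= 53.6573 MJ

53.6573 MJ


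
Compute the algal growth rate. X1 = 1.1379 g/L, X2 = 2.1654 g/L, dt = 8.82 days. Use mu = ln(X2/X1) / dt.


mu = ln(X2/X1) / dt
= ln(2.1654/1.1379) / 8.82
= 0.0730 per day

0.0730 per day


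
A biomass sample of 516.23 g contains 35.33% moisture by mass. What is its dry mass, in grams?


Wd = Ww * (1 - MC/100)
= 516.23 * (1 - 35.33/100)
= 333.8459 g

333.8459 g


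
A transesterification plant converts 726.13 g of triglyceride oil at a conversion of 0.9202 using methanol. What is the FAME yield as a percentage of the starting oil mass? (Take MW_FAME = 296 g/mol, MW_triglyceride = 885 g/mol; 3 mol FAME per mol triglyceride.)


m_FAME = oil * conv * (3 * 296 / 885) = oil * conv * (888/885)
= 726.13 * 0.9202 * 888 / 885
= 670.4499 g
Y = m_FAME / oil * 100 = conv * (888/885) * 100
= 0.9202 * 888 / 885 * 100
= 92.33%

92.33%


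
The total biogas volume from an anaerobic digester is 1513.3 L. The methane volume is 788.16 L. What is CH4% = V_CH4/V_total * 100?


CH4% = V_CH4 / V_total * 100
= 788.16 / 1513.3 * 100
= 52.0822%

52.0822%


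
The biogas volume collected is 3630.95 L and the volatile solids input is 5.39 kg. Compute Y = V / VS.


Y = V / VS
= 3630.95 / 5.39
= 673.6456 L/kg VS

673.6456 L/kg VS


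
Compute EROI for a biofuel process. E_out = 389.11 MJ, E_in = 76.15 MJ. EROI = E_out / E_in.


EROI = E_out / E_in
= 389.11 / 76.15
= 5.1098

5.1098


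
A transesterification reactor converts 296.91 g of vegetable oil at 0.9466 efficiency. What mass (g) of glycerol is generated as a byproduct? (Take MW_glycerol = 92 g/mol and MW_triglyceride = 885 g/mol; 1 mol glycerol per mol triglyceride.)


glycerol = oil * conv * (92/885)
= 296.91 * 0.9466 * 92 / 885
= 29.2170 g

29.2170 g


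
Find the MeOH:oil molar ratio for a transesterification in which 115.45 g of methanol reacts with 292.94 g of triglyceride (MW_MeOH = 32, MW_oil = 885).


Molar ratio = n_MeOH / n_oil = (MeOH/32) / (oil/885) = (MeOH * 885) / (32 * oil)
= (115.45 * 885) / (32 * 292.94)
= 10.8995

10.8995


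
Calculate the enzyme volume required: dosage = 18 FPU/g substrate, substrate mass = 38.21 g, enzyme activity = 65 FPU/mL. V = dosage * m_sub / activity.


V = dosage * m_sub / activity
V = 18 * 38.21 / 65
V = 10.5812 mL

10.5812 mL


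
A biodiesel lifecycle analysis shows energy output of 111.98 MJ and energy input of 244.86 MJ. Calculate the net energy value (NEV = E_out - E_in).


NEV = E_out - E_in
= 111.98 - 244.86
= -132.8800 MJ

-132.8800 MJ


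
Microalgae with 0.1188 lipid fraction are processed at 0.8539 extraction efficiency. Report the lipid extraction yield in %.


Y = lipid_content * extraction_eff * 100
= 0.1188 * 0.8539 * 100
= 10.1443%

10.1443%


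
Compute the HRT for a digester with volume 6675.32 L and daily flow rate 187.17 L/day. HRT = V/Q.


HRT = V / Q
= 6675.32 / 187.17
= 35.6645 days

35.6645 days


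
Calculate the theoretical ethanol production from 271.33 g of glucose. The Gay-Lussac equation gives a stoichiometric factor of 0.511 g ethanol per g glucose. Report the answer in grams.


Theoretical ethanol yield: m_EtOH = 0.511 * m_glucose
m_EtOH = 0.511 * 271.33 = 138.6496 g

138.6496 g


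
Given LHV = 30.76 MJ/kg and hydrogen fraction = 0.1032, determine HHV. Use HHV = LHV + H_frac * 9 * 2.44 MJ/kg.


HHV = LHV + H_frac * 9 * 2.44
= 30.76 + 0.1032 * 9 * 2.44
= 33.0263 MJ/kg

33.0263 MJ/kg


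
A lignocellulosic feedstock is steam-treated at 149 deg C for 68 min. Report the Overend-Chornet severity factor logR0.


logR0 = log10(t * exp((T - 100) / 14.75))
= log10(68 * exp((149 - 100) / 14.75))
= 3.2752

3.2752


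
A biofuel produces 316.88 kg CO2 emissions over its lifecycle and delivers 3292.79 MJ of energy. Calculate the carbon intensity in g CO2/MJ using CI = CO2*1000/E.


CI = CO2 * 1000 / E
= 316.88 * 1000 / 3292.79
= 96.2345 g CO2/MJ

96.2345 g CO2/MJ


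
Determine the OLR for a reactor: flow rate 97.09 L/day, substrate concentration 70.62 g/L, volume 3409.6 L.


OLR = Q * S / V
= 97.09 * 70.62 / 3409.6
= 2.0109 g/L/day

2.0109 g/L/day


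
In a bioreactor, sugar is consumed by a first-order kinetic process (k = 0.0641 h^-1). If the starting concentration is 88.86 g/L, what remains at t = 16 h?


S = S0 * exp(-k * t)
S = 88.86 * exp(-0.0641 * 16)
S = 31.8635 g/L

31.8635 g/L


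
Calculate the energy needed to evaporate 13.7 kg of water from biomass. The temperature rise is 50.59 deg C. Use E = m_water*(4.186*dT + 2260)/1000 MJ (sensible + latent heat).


E = m_water * (4.186 * dT + 2260) / 1000
= 13.7 * (4.186 * 50.59 + 2260) / 1000
= 33.8632 MJ

33.8632 MJ


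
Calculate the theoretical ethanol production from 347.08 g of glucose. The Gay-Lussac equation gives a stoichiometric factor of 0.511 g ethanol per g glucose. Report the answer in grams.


Theoretical ethanol yield: m_EtOH = 0.511 * m_glucose
m_EtOH = 0.511 * 347.08 = 177.3579 g

177.3579 g


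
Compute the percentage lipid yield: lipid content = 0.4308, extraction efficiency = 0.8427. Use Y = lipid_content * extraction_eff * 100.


Y = lipid_content * extraction_eff * 100
= 0.4308 * 0.8427 * 100
= 36.3035%

36.3035%


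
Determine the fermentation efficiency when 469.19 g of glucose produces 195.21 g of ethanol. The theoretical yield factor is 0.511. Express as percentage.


Fermentation efficiency = (actual / (0.511 * glucose)) * 100
= (195.21 / (0.511 * 469.19)) * 100
= 81.4202%

81.4202%


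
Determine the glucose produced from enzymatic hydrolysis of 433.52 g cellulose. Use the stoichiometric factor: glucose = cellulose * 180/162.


glucose = cellulose * 180/162
= 433.52 * 180/162
= 481.6889 g

481.6889 g


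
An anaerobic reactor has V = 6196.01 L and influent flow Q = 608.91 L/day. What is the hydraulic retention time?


HRT = V / Q
= 6196.01 / 608.91
= 10.1756 days

10.1756 days


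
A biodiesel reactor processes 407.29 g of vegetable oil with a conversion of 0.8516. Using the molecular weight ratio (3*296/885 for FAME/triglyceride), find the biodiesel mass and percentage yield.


m_FAME = oil * conv * (3 * 296 / 885) = oil * conv * (888/885)
= 407.29 * 0.8516 * 888 / 885
= 348.0239 g
Y = m_FAME / oil * 100 = conv * (888/885) * 100
= 0.8516 * 888 / 885 * 100
= 85.45%

348.0239 g FAME; Y = 85.45%


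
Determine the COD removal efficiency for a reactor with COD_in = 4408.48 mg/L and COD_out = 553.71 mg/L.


eta = (COD_in - COD_out) / COD_in * 100
= (4408.48 - 553.71) / 4408.48 * 100
= 87.4399%

87.4399%


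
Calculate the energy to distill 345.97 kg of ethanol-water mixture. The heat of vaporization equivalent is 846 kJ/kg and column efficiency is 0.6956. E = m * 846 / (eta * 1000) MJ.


E = m * 846 / (eta * 1000)
= 345.97 * 846 / (0.6956 * 1000)
= 420.7743 MJ

420.7743 MJ


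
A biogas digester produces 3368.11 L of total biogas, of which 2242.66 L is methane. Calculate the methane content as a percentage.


CH4% = V_CH4 / V_total * 100
= 2242.66 / 3368.11 * 100
= 66.5851%

66.5851%


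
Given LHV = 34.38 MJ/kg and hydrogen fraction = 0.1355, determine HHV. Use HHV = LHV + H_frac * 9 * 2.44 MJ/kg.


HHV = LHV + H_frac * 9 * 2.44
= 34.38 + 0.1355 * 9 * 2.44
= 37.3556 MJ/kg

37.3556 MJ/kg


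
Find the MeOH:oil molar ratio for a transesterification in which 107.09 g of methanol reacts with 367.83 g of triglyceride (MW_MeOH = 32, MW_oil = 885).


Molar ratio = n_MeOH / n_oil = (MeOH/32) / (oil/885) = (MeOH * 885) / (32 * oil)
= (107.09 * 885) / (32 * 367.83)
= 8.0518

8.0518


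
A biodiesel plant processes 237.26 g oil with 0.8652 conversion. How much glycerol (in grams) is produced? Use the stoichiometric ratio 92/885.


glycerol = oil * conv * (92/885)
= 237.26 * 0.8652 * 92 / 885
= 21.3396 g

21.3396 g


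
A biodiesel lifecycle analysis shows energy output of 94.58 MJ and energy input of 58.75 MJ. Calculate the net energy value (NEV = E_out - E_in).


NEV = E_out - E_in
= 94.58 - 58.75
= 35.8300 MJ

35.8300 MJ


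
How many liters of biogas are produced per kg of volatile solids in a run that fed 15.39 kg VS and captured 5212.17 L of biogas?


Y = V / VS
= 5212.17 / 15.39
= 338.6725 L/kg VS

338.6725 L/kg VS


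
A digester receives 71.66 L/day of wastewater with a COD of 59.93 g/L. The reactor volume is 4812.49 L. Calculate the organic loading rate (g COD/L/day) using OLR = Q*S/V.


OLR = Q * S / V
= 71.66 * 59.93 / 4812.49
= 0.8924 g/L/day

0.8924 g/L/day


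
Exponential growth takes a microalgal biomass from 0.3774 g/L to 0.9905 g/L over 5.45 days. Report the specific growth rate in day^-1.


mu = ln(X2/X1) / dt
= ln(0.9905/0.3774) / 5.45
= 0.1770 per day

0.1770 per day


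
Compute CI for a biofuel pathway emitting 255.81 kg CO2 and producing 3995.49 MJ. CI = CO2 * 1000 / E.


CI = CO2 * 1000 / E
= 255.81 * 1000 / 3995.49
= 64.0247 g CO2/MJ

64.0247 g CO2/MJ


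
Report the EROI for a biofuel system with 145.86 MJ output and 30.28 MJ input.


EROI = E_out / E_in
= 145.86 / 30.28
= 4.8170

4.8170


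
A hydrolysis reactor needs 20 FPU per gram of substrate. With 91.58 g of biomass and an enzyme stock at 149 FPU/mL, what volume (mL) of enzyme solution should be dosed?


V = dosage * m_sub / activity
V = 20 * 91.58 / 149
V = 12.2926 mL

12.2926 mL


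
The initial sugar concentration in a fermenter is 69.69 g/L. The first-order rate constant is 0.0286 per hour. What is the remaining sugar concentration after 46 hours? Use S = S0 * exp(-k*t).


S = S0 * exp(-k * t)
S = 69.69 * exp(-0.0286 * 46)
S = 18.6988 g/L

18.6988 g/L


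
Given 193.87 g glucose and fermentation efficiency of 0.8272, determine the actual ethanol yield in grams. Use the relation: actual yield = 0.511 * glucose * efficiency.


Actual ethanol: m = 0.511 * 193.87 * 0.8272
m = 81.9487 g

81.9487 g


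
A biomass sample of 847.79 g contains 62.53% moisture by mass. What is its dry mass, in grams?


Wd = Ww * (1 - MC/100)
= 847.79 * (1 - 62.53/100)
= 317.6669 g

317.6669 g


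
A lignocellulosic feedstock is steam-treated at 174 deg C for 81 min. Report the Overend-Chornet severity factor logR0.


logR0 = log10(t * exp((T - 100) / 14.75))
= log10(81 * exp((174 - 100) / 14.75))
= 4.0873

4.0873


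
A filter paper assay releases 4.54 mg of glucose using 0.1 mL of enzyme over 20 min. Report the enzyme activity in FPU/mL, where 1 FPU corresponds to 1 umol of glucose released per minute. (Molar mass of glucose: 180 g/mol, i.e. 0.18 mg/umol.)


Activity = glucose_mg / (0.18 mg/umol * V_mL * t_min)
= 4.54 / (0.18 * 0.1 * 20)
= 12.6111 FPU/mL

12.6111 FPU/mL


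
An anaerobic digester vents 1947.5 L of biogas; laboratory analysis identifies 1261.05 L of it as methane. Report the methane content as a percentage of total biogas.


CH4% = V_CH4 / V_total * 100
= 1261.05 / 1947.5 * 100
= 64.7522%

64.7522%


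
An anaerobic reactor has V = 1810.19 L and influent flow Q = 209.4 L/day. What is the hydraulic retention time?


HRT = V / Q
= 1810.19 / 209.4
= 8.6447 days

8.6447 days


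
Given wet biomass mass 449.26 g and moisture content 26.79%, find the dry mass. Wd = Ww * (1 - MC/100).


Wd = Ww * (1 - MC/100)
= 449.26 * (1 - 26.79/100)
= 328.9032 g

328.9032 g


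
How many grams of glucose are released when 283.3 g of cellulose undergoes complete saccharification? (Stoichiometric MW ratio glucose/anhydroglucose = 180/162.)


glucose = cellulose * 180/162
= 283.3 * 180/162
= 314.7778 g

314.7778 g


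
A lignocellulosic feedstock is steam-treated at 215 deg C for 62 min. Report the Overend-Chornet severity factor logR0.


logR0 = log10(t * exp((T - 100) / 14.75))
= log10(62 * exp((215 - 100) / 14.75))
= 5.1784

5.1784


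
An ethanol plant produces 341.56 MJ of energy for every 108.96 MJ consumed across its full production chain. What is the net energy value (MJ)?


NEV = E_out - E_in
= 341.56 - 108.96
= 232.6000 MJ

232.6000 MJ


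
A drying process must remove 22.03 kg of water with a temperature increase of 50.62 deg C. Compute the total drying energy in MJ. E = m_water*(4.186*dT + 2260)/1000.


E = m_water * (4.186 * dT + 2260) / 1000
= 22.03 * (4.186 * 50.62 + 2260) / 1000
= 54.4559 MJ

54.4559 MJ


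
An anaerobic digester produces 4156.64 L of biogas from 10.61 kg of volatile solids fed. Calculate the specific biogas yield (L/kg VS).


Y = V / VS
= 4156.64 / 10.61
= 391.7663 L/kg VS

391.7663 L/kg VS


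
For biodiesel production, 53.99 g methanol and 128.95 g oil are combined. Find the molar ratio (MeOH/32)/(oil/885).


Molar ratio = n_MeOH / n_oil = (MeOH/32) / (oil/885) = (MeOH * 885) / (32 * oil)
= (53.99 * 885) / (32 * 128.95)
= 11.5794

11.5794


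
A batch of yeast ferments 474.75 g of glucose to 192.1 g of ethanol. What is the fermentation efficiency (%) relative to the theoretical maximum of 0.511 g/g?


Fermentation efficiency = (actual / (0.511 * glucose)) * 100
= (192.1 / (0.511 * 474.75)) * 100
= 79.1847%

79.1847%


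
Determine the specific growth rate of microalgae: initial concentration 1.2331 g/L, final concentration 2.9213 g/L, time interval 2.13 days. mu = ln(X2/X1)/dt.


mu = ln(X2/X1) / dt
= ln(2.9213/1.2331) / 2.13
= 0.4049 per day

0.4049 per day


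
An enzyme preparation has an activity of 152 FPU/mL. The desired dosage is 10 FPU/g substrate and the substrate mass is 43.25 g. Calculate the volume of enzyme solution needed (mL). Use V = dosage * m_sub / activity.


V = dosage * m_sub / activity
V = 10 * 43.25 / 152
V = 2.8454 mL

2.8454 mL


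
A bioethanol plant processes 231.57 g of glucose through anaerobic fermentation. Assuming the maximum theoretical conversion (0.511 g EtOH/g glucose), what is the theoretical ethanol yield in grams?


Theoretical ethanol yield: m_EtOH = 0.511 * m_glucose
m_EtOH = 0.511 * 231.57 = 118.3323 g

118.3323 g


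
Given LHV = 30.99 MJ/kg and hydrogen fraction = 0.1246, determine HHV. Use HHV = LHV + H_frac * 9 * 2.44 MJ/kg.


HHV = LHV + H_frac * 9 * 2.44
= 30.99 + 0.1246 * 9 * 2.44
= 33.7262 MJ/kg

33.7262 MJ/kg


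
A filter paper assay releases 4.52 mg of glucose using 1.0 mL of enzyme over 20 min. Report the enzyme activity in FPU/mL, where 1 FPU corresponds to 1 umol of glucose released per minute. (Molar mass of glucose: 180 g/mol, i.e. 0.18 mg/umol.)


Activity = glucose_mg / (0.18 mg/umol * V_mL * t_min)
= 4.52 / (0.18 * 1.0 * 20)
= 1.2556 FPU/mL

1.2556 FPU/mL


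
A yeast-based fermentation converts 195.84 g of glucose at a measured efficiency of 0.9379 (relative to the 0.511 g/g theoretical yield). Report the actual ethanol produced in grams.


Actual ethanol: m = 0.511 * 195.84 * 0.9379
m = 93.8596 g

93.8596 g


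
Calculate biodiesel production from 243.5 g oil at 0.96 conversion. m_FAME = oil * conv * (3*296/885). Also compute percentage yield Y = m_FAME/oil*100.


m_FAME = oil * conv * (3 * 296 / 885) = oil * conv * (888/885)
= 243.5 * 0.96 * 888 / 885
= 234.5524 g
Y = m_FAME / oil * 100 = conv * (888/885) * 100
= 0.96 * 888 / 885 * 100
= 96.33%

234.5524 g FAME; Y = 96.33%


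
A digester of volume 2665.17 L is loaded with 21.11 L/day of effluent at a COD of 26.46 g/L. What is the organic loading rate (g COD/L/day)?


OLR = Q * S / V
= 21.11 * 26.46 / 2665.17
= 0.2096 g/L/day

0.2096 g/L/day


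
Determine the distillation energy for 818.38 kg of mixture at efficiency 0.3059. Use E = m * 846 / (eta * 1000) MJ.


E = m * 846 / (eta * 1000)
= 818.38 * 846 / (0.3059 * 1000)
= 2263.3196 MJ

2263.3196 MJ


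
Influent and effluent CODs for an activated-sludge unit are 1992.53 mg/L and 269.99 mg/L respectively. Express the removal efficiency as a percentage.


eta = (COD_in - COD_out) / COD_in * 100
= (1992.53 - 269.99) / 1992.53 * 100
= 86.4499%

86.4499%


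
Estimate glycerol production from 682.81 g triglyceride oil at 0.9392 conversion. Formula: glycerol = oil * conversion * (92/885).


glycerol = oil * conv * (92/885)
= 682.81 * 0.9392 * 92 / 885
= 66.6657 g

66.6657 g


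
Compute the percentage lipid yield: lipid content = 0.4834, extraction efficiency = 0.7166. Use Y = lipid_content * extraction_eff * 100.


Y = lipid_content * extraction_eff * 100
= 0.4834 * 0.7166 * 100
= 34.6404%

34.6404%


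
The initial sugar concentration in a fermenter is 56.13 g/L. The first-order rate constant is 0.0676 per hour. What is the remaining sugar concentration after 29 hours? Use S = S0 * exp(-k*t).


S = S0 * exp(-k * t)
S = 56.13 * exp(-0.0676 * 29)
S = 7.9032 g/L

7.9032 g/L


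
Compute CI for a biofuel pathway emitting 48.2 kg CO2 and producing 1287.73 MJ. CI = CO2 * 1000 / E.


CI = CO2 * 1000 / E
= 48.2 * 1000 / 1287.73
= 37.4302 g CO2/MJ

37.4302 g CO2/MJ


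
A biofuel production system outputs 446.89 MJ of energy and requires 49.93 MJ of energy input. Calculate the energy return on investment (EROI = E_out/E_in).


EROI = E_out / E_in
= 446.89 / 49.93
= 8.9503

8.9503


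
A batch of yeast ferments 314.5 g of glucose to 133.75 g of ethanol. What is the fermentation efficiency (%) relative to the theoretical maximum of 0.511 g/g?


Fermentation efficiency = (actual / (0.511 * glucose)) * 100
= (133.75 / (0.511 * 314.5)) * 100
= 83.2247%

83.2247%


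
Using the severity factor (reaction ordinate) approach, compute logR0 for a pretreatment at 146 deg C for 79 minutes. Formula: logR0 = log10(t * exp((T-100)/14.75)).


logR0 = log10(t * exp((T - 100) / 14.75))
= log10(79 * exp((146 - 100) / 14.75))
= 3.2520

3.2520


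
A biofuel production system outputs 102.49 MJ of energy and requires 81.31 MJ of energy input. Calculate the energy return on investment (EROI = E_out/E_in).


EROI = E_out / E_in
= 102.49 / 81.31
= 1.2605

1.2605


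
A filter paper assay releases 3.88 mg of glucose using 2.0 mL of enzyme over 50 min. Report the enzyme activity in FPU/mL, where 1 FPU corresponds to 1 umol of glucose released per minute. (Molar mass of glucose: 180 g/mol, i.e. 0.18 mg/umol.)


Activity = glucose_mg / (0.18 mg/umol * V_mL * t_min)
= 3.88 / (0.18 * 2.0 * 50)
= 0.2156 FPU/mL

0.2156 FPU/mL


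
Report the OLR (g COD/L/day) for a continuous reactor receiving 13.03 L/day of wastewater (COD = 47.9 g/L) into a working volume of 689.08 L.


OLR = Q * S / V
= 13.03 * 47.9 / 689.08
= 0.9058 g/L/day

0.9058 g/L/day


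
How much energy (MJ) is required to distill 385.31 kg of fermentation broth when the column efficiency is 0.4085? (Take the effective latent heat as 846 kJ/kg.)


E = m * 846 / (eta * 1000)
= 385.31 * 846 / (0.4085 * 1000)
= 797.9737 MJ

797.9737 MJ


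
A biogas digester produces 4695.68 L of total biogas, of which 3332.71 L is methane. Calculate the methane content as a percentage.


CH4% = V_CH4 / V_total * 100
= 3332.71 / 4695.68 * 100
= 70.9740%

70.9740%


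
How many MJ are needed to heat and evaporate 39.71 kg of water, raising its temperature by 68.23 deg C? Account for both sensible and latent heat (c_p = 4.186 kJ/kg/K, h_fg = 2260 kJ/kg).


E = m_water * (4.186 * dT + 2260) / 1000
= 39.71 * (4.186 * 68.23 + 2260) / 1000
= 101.0862 MJ

101.0862 MJ


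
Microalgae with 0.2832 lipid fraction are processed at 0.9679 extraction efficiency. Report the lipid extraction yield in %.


Y = lipid_content * extraction_eff * 100
= 0.2832 * 0.9679 * 100
= 27.4109%

27.4109%


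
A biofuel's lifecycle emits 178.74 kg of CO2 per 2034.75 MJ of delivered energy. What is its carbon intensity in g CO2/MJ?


CI = CO2 * 1000 / E
= 178.74 * 1000 / 2034.75
= 87.8437 g CO2/MJ

87.8437 g CO2/MJ


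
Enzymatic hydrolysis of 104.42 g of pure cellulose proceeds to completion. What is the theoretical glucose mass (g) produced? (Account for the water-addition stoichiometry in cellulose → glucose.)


glucose = cellulose * 180/162
= 104.42 * 180/162
= 116.0222 g

116.0222 g


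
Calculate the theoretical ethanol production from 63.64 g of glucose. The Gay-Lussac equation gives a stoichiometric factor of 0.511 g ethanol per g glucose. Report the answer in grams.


Theoretical ethanol yield: m_EtOH = 0.511 * m_glucose
m_EtOH = 0.511 * 63.64 = 32.5200 g

32.5200 g


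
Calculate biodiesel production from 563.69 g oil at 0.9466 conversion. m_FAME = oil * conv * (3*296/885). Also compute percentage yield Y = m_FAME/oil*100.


m_FAME = oil * conv * (3 * 296 / 885) = oil * conv * (888/885)
= 563.69 * 0.9466 * 888 / 885
= 535.3977 g
Y = m_FAME / oil * 100 = conv * (888/885) * 100
= 0.9466 * 888 / 885 * 100
= 94.98%

535.3977 g FAME; Y = 94.98%


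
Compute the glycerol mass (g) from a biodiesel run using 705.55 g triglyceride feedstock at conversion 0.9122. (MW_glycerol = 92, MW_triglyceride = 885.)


glycerol = oil * conv * (92/885)
= 705.55 * 0.9122 * 92 / 885
= 66.9056 g

66.9056 g


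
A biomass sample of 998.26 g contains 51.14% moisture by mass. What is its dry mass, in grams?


Wd = Ww * (1 - MC/100)
= 998.26 * (1 - 51.14/100)
= 487.7498 g

487.7498 g


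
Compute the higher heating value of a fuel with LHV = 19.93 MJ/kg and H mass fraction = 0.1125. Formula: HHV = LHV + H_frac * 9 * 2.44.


HHV = LHV + H_frac * 9 * 2.44
= 19.93 + 0.1125 * 9 * 2.44
= 22.4005 MJ/kg

22.4005 MJ/kg


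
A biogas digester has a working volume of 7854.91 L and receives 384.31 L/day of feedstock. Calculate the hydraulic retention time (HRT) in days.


HRT = V / Q
= 7854.91 / 384.31
= 20.4390 days

20.4390 days


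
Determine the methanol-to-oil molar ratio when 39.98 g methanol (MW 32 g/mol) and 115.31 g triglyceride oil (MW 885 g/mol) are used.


Molar ratio = n_MeOH / n_oil = (MeOH/32) / (oil/885) = (MeOH * 885) / (32 * oil)
= (39.98 * 885) / (32 * 115.31)
= 9.5889

9.5889


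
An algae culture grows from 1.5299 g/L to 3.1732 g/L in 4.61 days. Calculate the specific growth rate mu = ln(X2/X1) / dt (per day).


mu = ln(X2/X1) / dt
= ln(3.1732/1.5299) / 4.61
= 0.1583 per day

0.1583 per day


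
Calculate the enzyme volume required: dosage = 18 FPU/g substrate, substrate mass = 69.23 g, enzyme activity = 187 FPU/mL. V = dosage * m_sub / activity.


V = dosage * m_sub / activity
V = 18 * 69.23 / 187
V = 6.6639 mL

6.6639 mL


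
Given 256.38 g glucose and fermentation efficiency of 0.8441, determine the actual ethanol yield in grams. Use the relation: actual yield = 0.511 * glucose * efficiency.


Actual ethanol: m = 0.511 * 256.38 * 0.8441
m = 110.5857 g

110.5857 g


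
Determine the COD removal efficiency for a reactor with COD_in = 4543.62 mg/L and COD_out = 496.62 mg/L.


eta = (COD_in - COD_out) / COD_in * 100
= (4543.62 - 496.62) / 4543.62 * 100
= 89.0699%

89.0699%


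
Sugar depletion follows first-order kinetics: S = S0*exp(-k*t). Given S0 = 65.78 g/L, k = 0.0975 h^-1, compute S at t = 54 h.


S = S0 * exp(-k * t)
S = 65.78 * exp(-0.0975 * 54)
S = 0.3400 g/L

0.3400 g/L


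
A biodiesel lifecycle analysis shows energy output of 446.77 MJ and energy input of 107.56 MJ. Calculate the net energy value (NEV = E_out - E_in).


NEV = E_out - E_in
= 446.77 - 107.56
= 339.2100 MJ

339.2100 MJ


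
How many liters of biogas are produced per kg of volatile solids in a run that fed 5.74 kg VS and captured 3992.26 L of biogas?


Y = V / VS
= 3992.26 / 5.74
= 695.5157 L/kg VS

695.5157 L/kg VS


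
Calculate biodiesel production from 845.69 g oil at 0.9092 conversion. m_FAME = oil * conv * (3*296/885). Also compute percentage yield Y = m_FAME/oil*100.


m_FAME = oil * conv * (3 * 296 / 885) = oil * conv * (888/885)
= 845.69 * 0.9092 * 888 / 885
= 771.5078 g
Y = m_FAME / oil * 100 = conv * (888/885) * 100
= 0.9092 * 888 / 885 * 100
= 91.23%

771.5078 g FAME; Y = 91.23%


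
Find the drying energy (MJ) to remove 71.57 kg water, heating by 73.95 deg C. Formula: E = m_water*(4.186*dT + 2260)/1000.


E = m_water * (4.186 * dT + 2260) / 1000
= 71.57 * (4.186 * 73.95 + 2260) / 1000
= 183.9030 MJ

183.9030 MJ


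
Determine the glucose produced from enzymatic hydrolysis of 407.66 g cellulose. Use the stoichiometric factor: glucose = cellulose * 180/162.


glucose = cellulose * 180/162
= 407.66 * 180/162
= 452.9556 g

452.9556 g


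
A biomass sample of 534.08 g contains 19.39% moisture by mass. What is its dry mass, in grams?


Wd = Ww * (1 - MC/100)
= 534.08 * (1 - 19.39/100)
= 430.5219 g

430.5219 g


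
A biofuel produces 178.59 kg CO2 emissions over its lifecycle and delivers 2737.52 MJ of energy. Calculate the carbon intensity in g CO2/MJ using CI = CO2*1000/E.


CI = CO2 * 1000 / E
= 178.59 * 1000 / 2737.52
= 65.2379 g CO2/MJ

65.2379 g CO2/MJ


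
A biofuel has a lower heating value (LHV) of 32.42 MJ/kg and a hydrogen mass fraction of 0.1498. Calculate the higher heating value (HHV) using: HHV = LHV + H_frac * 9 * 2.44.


HHV = LHV + H_frac * 9 * 2.44
= 32.42 + 0.1498 * 9 * 2.44
= 35.7096 MJ/kg

35.7096 MJ/kg


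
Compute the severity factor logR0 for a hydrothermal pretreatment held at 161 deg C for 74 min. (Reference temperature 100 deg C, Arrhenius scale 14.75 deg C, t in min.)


logR0 = log10(t * exp((T - 100) / 14.75))
= log10(74 * exp((161 - 100) / 14.75))
= 3.6653

3.6653
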